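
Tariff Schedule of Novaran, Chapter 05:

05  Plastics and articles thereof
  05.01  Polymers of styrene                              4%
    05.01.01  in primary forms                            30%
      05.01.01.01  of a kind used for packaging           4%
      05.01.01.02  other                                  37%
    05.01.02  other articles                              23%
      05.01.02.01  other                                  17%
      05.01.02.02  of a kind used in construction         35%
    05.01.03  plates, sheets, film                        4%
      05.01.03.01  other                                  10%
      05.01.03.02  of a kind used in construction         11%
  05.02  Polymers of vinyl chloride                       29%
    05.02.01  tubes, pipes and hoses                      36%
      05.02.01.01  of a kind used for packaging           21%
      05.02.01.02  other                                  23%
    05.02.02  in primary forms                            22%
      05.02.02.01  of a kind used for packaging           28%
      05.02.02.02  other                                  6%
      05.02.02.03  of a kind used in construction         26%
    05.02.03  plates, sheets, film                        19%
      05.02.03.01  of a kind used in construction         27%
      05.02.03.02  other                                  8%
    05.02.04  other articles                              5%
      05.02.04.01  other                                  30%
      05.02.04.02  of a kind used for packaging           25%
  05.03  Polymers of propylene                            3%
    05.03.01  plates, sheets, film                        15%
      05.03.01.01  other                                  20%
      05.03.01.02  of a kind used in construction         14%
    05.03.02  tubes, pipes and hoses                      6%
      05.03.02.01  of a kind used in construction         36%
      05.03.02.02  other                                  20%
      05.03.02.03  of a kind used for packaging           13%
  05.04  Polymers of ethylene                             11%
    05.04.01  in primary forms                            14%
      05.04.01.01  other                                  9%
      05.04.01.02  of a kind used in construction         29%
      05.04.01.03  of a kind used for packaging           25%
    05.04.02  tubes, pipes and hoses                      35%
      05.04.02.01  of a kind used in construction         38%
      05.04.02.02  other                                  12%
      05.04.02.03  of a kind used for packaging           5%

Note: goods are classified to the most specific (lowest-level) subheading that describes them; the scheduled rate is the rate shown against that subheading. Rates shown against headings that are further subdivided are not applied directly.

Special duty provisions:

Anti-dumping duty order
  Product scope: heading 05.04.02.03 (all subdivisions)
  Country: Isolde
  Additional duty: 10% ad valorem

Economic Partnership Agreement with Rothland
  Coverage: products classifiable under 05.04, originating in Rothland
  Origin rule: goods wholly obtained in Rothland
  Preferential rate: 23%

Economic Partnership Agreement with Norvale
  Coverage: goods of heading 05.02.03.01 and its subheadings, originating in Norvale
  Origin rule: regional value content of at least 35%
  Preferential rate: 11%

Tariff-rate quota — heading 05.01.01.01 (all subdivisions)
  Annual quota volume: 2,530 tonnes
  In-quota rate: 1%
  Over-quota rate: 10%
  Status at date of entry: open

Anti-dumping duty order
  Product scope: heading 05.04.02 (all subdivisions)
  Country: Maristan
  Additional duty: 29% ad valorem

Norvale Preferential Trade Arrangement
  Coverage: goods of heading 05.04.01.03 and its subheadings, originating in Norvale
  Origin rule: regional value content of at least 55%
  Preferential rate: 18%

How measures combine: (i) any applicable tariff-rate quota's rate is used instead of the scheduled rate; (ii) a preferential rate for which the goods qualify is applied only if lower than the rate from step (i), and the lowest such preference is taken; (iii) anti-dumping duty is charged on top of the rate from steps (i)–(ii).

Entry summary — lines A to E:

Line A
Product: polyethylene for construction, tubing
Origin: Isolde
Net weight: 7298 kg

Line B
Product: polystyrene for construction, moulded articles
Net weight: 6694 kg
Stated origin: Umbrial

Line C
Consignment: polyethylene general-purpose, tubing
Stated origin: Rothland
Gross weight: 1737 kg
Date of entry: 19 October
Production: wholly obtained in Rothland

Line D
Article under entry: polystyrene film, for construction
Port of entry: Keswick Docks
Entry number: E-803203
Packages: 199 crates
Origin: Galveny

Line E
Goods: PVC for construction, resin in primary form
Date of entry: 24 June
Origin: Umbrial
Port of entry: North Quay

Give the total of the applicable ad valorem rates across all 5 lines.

Line A: polyethylene → 05.04; tubing → 05.04.02; for construction → 05.04.02.01. Scheduled 38%. No special measure applies. → 38%.
Line B: polystyrene → 05.01; moulded articles → 05.01.02; for construction → 05.01.02.02. Scheduled 35%. No special measure applies. → 35%.
Line C: polyethylene → 05.04; tubing → 05.04.02; general-purpose → 05.04.02.02. Scheduled 12%. Rothland agreement on 05.04: wholly obtained → 23% available; preference 23% not lower than 12% → no reduction. → 12%.
Line D: polystyrene → 05.01; film → 05.01.03; for construction → 05.01.03.02. Scheduled 11%. No special measure applies. → 11%.
Line E: PVC → 05.02; resin in primary form → 05.02.02; for construction → 05.02.02.03. Scheduled 26%. No special measure applies. → 26%.
Sum: 38% + 35% + 12% + 11% + 26% = 122%.

122%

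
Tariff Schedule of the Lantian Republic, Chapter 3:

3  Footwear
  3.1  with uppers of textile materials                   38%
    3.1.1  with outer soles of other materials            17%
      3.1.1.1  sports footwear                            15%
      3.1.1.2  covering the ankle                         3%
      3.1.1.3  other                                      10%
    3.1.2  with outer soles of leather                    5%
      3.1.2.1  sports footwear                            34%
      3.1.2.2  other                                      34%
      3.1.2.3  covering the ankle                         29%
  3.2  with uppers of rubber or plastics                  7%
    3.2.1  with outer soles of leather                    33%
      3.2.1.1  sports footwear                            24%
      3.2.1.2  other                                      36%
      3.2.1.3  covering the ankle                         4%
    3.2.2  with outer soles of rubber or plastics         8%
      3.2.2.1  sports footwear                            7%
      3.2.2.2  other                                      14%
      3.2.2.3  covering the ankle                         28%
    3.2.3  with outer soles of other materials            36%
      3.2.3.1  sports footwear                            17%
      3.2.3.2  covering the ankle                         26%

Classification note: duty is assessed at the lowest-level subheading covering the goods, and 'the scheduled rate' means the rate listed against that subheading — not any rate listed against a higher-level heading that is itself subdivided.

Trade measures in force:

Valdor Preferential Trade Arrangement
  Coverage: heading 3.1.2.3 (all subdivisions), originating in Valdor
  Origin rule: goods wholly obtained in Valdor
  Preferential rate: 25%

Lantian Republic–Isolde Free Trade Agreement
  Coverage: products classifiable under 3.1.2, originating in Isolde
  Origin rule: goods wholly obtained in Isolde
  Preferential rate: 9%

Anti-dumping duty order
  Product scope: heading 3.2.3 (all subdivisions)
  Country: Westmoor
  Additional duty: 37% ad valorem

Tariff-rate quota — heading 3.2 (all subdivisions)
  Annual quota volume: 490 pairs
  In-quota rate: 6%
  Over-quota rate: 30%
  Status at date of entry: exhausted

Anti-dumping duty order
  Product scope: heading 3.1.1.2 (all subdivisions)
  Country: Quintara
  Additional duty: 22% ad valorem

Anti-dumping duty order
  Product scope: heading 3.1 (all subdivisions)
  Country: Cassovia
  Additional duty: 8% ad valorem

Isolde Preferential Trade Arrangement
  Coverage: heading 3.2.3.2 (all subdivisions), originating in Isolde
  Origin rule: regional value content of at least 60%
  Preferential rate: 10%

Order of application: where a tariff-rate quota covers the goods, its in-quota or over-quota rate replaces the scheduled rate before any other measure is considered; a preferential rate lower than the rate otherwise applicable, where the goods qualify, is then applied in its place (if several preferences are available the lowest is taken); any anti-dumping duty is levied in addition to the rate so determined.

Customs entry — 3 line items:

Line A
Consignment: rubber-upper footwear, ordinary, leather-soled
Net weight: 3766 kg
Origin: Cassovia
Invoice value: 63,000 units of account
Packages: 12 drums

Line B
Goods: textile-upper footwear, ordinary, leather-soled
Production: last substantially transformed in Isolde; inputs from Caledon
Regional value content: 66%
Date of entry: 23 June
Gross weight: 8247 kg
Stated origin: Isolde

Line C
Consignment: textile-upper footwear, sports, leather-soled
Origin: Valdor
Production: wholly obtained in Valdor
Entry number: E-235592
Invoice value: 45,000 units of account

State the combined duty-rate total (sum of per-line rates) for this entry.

Line A: rubber-upper → 3.2; leather-soled → 3.2.1; ordinary → 3.2.1.2. Scheduled 36%. quota on 3.2 exhausted → over-quota 30%. → 30%.
Line B: textile-upper → 3.1; leather-soled → 3.1.2; ordinary → 3.1.2.2. Scheduled 34%. Isolde agreement on 3.1.2: not wholly obtained; Isolde agreement on 3.2.3.2: 3.1.2.2 not covered. → 34%.
Line C: textile-upper → 3.1; leather-soled → 3.1.2; sports → 3.1.2.1. Scheduled 34%. Valdor agreement on 3.1.2.3: 3.1.2.1 not covered. → 34%.
Sum: 30% + 34% + 34% = 98%.

98%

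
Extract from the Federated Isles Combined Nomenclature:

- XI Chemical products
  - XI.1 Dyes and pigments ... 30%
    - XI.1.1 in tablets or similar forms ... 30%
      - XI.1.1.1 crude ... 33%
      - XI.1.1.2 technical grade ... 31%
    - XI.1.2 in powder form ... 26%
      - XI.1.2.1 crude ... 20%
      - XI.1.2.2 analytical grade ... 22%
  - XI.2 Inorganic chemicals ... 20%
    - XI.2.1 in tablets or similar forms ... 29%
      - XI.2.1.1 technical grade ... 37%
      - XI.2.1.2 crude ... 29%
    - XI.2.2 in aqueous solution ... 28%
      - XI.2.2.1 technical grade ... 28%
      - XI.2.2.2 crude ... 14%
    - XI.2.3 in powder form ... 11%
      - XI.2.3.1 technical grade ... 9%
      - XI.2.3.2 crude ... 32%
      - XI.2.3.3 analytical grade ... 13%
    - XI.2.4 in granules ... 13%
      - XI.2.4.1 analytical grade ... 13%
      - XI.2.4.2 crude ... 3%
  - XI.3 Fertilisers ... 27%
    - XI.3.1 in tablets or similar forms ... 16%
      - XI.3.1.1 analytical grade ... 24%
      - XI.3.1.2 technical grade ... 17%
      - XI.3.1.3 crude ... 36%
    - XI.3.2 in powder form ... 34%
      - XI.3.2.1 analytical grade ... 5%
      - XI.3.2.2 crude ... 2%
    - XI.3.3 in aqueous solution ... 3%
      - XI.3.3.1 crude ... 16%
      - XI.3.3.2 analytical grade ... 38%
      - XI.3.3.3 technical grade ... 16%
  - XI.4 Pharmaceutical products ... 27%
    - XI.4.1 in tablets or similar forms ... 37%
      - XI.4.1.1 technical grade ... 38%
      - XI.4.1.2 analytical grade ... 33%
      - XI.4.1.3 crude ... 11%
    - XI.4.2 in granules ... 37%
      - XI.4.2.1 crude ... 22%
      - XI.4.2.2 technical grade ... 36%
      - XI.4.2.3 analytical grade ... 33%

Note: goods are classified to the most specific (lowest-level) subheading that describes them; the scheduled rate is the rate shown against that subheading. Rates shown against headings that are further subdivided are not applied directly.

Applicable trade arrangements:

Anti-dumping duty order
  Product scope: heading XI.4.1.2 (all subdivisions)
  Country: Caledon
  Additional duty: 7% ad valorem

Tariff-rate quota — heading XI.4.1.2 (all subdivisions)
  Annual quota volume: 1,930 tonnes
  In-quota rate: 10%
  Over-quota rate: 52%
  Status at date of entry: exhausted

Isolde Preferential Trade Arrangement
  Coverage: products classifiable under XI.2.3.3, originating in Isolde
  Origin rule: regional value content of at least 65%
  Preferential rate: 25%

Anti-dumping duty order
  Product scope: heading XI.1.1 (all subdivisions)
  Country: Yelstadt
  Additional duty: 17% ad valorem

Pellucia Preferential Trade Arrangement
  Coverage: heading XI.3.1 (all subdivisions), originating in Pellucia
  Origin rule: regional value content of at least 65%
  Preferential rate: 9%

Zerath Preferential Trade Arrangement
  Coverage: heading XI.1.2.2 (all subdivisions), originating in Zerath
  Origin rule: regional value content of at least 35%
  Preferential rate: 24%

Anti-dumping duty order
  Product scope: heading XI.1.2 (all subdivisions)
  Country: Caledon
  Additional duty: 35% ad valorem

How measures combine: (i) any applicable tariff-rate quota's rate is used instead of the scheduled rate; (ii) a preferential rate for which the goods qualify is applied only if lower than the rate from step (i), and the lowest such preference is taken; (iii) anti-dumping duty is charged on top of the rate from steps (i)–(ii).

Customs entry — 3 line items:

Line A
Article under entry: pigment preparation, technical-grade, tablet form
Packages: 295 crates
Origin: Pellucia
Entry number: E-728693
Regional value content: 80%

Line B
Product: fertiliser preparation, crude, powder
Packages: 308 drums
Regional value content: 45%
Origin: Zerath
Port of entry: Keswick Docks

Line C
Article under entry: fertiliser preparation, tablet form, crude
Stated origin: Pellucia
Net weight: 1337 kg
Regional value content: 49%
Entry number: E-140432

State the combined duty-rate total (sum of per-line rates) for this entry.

Line A: pigment → XI.1; tablet form → XI.1.1; technical-grade → XI.1.1.2. Scheduled 31%. Pellucia agreement on XI.3.1: XI.1.1.2 not covered. → 31%.
Line B: fertiliser → XI.3; powder → XI.3.2; crude → XI.3.2.2. Scheduled 2%. Zerath agreement on XI.1.2.2: XI.3.2.2 not covered. → 2%.
Line C: fertiliser → XI.3; tablet form → XI.3.1; crude → XI.3.1.3. Scheduled 36%. Pellucia agreement on XI.3.1: RVC < 65%. → 36%.
Sum: 31% + 2% + 36% = 69%.

69%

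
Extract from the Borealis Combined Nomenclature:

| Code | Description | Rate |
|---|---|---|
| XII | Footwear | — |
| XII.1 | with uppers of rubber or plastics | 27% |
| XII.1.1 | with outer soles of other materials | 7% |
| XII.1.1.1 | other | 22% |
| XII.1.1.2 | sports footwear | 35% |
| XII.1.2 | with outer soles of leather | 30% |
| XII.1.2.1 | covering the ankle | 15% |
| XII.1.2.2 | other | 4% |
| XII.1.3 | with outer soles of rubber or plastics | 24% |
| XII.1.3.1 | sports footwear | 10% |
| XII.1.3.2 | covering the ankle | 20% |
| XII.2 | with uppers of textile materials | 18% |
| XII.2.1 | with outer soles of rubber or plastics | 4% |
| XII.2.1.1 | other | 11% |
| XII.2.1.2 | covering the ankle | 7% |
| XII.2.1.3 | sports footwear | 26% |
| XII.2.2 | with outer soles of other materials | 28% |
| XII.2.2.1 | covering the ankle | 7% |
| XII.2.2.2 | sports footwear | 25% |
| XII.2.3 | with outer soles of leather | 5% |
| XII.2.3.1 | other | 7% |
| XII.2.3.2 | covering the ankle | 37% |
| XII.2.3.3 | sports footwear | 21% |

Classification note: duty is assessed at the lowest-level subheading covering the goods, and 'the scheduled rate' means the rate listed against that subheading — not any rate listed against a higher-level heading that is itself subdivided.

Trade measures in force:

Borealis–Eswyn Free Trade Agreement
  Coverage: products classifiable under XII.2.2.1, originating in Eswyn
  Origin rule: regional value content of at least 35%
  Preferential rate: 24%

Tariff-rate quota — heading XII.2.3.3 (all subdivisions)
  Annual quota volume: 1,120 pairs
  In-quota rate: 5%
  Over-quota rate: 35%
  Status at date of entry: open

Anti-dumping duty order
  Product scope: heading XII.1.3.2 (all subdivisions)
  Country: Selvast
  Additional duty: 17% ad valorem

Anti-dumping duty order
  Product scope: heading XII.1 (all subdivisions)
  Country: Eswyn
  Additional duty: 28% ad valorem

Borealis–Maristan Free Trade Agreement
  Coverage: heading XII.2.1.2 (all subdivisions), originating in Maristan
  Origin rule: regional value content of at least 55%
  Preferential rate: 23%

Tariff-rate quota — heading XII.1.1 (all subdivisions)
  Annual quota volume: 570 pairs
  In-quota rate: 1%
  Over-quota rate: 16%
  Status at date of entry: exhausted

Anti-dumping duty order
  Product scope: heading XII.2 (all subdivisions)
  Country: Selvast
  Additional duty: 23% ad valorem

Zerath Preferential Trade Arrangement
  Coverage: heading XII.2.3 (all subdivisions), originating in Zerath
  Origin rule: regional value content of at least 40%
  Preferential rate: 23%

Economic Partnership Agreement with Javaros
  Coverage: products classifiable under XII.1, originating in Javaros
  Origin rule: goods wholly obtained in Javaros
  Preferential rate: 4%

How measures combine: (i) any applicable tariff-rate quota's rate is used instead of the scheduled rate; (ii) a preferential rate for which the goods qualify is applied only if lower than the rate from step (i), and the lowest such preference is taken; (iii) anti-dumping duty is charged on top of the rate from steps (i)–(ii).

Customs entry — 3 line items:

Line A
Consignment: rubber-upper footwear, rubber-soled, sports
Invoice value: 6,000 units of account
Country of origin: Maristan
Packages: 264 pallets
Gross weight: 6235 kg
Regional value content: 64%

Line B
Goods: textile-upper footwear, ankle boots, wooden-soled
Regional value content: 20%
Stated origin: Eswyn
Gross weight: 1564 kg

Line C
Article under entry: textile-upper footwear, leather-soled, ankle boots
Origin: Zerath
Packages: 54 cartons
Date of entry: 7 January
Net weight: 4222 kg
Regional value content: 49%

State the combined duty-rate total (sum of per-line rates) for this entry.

Line A: rubber-upper → XII.1; rubber-soled → XII.1.3; sports → XII.1.3.1. Scheduled 10%. Maristan agreement on XII.2.1.2: XII.1.3.1 not covered. → 10%.
Line B: textile-upper → XII.2; wooden-soled → XII.2.2; ankle boots → XII.2.2.1. Scheduled 7%. Eswyn agreement on XII.2.2.1: RVC < 35%. → 7%.
Line C: textile-upper → XII.2; leather-soled → XII.2.3; ankle boots → XII.2.3.2. Scheduled 37%. Zerath agreement on XII.2.3: RVC ≥ 40% → 23% available; preferential 23%. → 23%.
Sum: 10% + 7% + 23% = 40%.

40%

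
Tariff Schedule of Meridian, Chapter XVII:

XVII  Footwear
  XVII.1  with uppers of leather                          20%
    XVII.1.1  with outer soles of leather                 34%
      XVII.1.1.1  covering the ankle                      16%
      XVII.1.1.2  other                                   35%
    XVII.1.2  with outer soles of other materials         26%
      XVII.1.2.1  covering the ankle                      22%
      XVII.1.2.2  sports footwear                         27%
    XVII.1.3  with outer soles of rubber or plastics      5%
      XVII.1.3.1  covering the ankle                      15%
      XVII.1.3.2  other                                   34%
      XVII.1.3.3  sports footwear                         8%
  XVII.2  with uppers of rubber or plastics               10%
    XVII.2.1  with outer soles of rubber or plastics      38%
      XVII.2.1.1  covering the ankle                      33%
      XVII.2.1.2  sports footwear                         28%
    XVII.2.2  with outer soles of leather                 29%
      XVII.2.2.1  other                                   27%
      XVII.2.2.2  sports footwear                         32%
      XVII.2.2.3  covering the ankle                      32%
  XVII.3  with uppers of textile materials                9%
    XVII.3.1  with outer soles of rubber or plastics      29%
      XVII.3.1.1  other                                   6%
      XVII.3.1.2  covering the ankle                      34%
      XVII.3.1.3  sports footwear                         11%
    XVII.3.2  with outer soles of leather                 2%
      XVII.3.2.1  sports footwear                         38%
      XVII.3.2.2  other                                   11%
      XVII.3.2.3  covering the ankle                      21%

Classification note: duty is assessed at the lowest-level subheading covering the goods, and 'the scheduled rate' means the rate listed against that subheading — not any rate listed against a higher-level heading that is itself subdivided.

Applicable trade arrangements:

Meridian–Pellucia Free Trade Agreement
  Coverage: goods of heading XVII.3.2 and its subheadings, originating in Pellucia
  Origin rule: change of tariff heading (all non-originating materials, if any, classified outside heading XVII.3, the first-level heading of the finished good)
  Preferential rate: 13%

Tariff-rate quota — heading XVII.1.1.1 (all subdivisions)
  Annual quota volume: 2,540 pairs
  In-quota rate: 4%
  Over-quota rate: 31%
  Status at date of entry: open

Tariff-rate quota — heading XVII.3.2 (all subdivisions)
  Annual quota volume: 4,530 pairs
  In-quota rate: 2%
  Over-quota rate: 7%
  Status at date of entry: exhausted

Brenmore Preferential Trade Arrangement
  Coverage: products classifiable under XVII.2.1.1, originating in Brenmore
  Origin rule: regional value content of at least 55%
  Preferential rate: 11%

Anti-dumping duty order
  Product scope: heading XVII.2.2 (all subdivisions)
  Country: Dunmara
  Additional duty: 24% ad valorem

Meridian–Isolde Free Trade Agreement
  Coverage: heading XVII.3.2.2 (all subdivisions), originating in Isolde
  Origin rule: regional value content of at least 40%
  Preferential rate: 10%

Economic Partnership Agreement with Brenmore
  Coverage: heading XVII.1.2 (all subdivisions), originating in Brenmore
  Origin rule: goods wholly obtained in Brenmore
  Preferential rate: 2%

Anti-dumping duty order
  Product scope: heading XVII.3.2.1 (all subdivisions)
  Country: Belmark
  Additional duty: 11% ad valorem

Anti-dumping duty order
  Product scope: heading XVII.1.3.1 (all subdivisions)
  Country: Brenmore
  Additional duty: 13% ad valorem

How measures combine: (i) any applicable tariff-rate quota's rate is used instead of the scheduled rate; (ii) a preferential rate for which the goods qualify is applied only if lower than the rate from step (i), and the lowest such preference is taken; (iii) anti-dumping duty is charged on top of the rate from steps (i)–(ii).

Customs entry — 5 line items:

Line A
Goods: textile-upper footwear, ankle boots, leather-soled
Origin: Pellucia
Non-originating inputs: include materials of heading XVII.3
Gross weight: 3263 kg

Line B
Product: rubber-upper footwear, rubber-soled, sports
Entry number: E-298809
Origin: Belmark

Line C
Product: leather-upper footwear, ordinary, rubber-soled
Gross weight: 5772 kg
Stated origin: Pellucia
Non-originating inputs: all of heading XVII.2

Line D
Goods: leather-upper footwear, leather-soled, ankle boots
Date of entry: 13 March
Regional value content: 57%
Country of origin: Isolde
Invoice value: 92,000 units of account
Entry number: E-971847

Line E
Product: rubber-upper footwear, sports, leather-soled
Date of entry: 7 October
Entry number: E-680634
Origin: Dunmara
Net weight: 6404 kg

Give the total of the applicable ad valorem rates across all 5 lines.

Line A: textile-upper → XVII.3; leather-soled → XVII.3.2; ankle boots → XVII.3.2.3. Scheduled 21%. quota on XVII.3.2 exhausted → over-quota 7%; Pellucia agreement on XVII.3.2: CTH not met. → 7%.
Line B: rubber-upper → XVII.2; rubber-soled → XVII.2.1; sports → XVII.2.1.2. Scheduled 28%. No special measure applies. → 28%.
Line C: leather-upper → XVII.1; rubber-soled → XVII.1.3; ordinary → XVII.1.3.2. Scheduled 34%. Pellucia agreement on XVII.3.2: XVII.1.3.2 not covered. → 34%.
Line D: leather-upper → XVII.1; leather-soled → XVII.1.1; ankle boots → XVII.1.1.1. Scheduled 16%. quota on XVII.1.1.1 open → in-quota 4%; Isolde agreement on XVII.3.2.2: XVII.1.1.1 not covered. → 4%.
Line E: rubber-upper → XVII.2; leather-soled → XVII.2.2; sports → XVII.2.2.2. Scheduled 32%. anti-dumping (Dunmara, XVII.2.2): +24%; total 32% + 24% = 56%. → 56%.
Sum: 7% + 28% + 34% + 4% + 56% = 129%.

129%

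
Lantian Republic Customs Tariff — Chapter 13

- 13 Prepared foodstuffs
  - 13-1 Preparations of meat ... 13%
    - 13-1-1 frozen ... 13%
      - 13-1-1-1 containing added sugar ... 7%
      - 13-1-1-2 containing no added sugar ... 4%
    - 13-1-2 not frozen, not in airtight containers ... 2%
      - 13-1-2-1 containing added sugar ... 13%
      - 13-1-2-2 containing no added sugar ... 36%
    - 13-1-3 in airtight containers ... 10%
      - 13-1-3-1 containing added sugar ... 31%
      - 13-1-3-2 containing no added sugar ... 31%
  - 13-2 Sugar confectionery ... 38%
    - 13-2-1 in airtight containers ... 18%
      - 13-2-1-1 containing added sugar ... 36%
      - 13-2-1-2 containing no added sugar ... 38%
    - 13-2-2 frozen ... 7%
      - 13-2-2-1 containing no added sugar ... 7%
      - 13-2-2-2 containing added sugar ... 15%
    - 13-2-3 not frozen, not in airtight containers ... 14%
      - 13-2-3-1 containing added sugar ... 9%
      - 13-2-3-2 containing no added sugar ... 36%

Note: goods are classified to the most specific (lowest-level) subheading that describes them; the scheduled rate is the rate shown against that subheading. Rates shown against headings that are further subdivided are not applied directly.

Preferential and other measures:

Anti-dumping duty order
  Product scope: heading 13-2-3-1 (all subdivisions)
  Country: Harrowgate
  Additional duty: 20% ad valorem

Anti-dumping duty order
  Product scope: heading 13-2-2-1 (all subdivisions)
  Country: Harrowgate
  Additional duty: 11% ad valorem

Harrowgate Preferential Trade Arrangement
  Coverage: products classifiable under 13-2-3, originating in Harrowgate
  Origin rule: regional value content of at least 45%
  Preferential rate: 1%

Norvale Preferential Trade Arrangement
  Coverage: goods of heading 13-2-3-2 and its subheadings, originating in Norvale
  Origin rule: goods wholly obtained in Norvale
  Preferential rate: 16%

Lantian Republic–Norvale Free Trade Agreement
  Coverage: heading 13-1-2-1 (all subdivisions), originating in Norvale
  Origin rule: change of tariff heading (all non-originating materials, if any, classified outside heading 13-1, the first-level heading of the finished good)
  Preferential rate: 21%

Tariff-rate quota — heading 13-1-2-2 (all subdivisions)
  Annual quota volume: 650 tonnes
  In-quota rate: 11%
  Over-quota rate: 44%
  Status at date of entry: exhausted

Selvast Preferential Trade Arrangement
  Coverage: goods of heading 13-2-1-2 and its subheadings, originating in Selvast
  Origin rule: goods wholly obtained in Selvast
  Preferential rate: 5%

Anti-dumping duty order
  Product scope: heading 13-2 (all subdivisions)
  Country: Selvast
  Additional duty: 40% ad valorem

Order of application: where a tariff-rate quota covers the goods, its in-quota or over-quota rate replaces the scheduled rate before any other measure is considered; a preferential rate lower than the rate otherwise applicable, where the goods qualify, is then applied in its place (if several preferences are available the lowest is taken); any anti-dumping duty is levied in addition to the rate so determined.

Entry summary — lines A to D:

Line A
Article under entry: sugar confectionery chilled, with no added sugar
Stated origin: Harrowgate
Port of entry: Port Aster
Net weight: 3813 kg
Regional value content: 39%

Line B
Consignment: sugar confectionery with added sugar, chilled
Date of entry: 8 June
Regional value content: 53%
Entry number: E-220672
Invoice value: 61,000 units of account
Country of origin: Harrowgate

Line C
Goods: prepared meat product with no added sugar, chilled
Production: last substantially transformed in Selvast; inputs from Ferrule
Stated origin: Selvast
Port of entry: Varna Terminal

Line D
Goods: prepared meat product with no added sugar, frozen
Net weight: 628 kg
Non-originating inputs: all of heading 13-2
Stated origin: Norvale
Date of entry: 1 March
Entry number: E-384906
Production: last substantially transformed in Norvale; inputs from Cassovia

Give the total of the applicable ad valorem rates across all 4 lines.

Line A: sugar confectionery → 13-2; chilled → 13-2-3; with no added sugar → 13-2-3-2. Scheduled 36%. Harrowgate agreement on 13-2-3: RVC < 45%. → 36%.
Line B: sugar confectionery → 13-2; chilled → 13-2-3; with added sugar → 13-2-3-1. Scheduled 9%. Harrowgate agreement on 13-2-3: RVC ≥ 45% → 1% available; preferential 1%; anti-dumping (Harrowgate, 13-2-3-1): +20%; total 1% + 20% = 21%. → 21%.
Line C: prepared meat product → 13-1; chilled → 13-1-2; with no added sugar → 13-1-2-2. Scheduled 36%. quota on 13-1-2-2 exhausted → over-quota 44%; Selvast agreement on 13-2-1-2: 13-1-2-2 not covered. → 44%.
Line D: prepared meat product → 13-1; frozen → 13-1-1; with no added sugar → 13-1-1-2. Scheduled 4%. Norvale agreement on 13-2-3-2: 13-1-1-2 not covered; Norvale agreement on 13-1-2-1: 13-1-1-2 not covered. → 4%.
Sum: 36% + 21% + 44% + 4% = 105%.

105%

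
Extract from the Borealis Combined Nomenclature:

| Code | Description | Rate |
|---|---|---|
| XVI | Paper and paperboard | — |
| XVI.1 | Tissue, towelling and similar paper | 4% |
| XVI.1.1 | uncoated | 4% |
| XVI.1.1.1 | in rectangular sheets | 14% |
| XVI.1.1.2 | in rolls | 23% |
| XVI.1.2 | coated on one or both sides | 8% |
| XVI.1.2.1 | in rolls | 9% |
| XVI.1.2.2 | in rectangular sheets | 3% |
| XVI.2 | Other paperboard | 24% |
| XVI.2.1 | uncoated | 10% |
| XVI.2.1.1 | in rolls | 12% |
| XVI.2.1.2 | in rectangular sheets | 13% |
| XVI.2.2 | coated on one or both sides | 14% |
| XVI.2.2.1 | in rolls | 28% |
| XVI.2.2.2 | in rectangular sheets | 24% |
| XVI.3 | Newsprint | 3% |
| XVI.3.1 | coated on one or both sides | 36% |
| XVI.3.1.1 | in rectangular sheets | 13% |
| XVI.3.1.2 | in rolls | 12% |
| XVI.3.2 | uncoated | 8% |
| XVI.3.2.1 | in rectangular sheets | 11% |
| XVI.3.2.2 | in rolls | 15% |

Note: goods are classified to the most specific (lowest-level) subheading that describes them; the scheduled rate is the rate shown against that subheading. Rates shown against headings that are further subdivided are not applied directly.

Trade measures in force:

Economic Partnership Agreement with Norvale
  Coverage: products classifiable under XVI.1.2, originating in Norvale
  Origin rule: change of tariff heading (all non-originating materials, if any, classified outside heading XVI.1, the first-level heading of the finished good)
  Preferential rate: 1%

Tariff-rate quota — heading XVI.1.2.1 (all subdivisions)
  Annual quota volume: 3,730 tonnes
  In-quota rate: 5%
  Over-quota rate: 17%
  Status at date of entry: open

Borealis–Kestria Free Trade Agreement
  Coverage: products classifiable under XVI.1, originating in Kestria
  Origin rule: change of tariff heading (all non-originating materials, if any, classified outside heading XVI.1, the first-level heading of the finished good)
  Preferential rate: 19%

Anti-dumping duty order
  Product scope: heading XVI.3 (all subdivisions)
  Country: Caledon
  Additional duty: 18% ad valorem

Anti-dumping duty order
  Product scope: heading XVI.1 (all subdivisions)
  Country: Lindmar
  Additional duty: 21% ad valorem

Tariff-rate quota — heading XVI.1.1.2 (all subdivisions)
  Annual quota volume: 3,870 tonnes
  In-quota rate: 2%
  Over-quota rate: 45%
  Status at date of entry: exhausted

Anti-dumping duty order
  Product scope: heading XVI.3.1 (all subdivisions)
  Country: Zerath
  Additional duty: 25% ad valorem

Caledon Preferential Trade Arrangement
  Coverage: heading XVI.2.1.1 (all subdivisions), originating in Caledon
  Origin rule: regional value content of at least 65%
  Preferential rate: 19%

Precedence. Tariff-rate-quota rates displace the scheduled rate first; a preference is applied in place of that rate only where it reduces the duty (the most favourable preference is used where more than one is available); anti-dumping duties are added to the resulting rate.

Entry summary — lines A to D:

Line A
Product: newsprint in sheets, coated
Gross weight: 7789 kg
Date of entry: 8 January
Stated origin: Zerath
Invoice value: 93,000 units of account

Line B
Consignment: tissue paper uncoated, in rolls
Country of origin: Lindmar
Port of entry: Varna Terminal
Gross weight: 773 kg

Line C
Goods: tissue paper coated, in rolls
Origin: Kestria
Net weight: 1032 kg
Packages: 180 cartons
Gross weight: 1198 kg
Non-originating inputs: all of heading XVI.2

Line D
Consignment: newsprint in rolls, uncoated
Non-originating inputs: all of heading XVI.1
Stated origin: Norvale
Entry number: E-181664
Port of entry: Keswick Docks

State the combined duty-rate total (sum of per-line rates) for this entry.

Line A: newsprint → XVI.3; coated → XVI.3.1; in sheets → XVI.3.1.1. Scheduled 13%. anti-dumping (Zerath, XVI.3.1): +25%; total 13% + 25% = 38%. → 38%.
Line B: tissue paper → XVI.1; uncoated → XVI.1.1; in rolls → XVI.1.1.2. Scheduled 23%. quota on XVI.1.1.2 exhausted → over-quota 45%; anti-dumping (Lindmar, XVI.1): +21%; total 45% + 21% = 66%. → 66%.
Line C: tissue paper → XVI.1; coated → XVI.1.2; in rolls → XVI.1.2.1. Scheduled 9%. quota on XVI.1.2.1 open → in-quota 5%; Kestria agreement on XVI.1: CTH met → 19% available; preference 19% not lower than 5% → no reduction. → 5%.
Line D: newsprint → XVI.3; uncoated → XVI.3.2; in rolls → XVI.3.2.2. Scheduled 15%. Norvale agreement on XVI.1.2: XVI.3.2.2 not covered. → 15%.
Sum: 38% + 66% + 5% + 15% = 124%.

124%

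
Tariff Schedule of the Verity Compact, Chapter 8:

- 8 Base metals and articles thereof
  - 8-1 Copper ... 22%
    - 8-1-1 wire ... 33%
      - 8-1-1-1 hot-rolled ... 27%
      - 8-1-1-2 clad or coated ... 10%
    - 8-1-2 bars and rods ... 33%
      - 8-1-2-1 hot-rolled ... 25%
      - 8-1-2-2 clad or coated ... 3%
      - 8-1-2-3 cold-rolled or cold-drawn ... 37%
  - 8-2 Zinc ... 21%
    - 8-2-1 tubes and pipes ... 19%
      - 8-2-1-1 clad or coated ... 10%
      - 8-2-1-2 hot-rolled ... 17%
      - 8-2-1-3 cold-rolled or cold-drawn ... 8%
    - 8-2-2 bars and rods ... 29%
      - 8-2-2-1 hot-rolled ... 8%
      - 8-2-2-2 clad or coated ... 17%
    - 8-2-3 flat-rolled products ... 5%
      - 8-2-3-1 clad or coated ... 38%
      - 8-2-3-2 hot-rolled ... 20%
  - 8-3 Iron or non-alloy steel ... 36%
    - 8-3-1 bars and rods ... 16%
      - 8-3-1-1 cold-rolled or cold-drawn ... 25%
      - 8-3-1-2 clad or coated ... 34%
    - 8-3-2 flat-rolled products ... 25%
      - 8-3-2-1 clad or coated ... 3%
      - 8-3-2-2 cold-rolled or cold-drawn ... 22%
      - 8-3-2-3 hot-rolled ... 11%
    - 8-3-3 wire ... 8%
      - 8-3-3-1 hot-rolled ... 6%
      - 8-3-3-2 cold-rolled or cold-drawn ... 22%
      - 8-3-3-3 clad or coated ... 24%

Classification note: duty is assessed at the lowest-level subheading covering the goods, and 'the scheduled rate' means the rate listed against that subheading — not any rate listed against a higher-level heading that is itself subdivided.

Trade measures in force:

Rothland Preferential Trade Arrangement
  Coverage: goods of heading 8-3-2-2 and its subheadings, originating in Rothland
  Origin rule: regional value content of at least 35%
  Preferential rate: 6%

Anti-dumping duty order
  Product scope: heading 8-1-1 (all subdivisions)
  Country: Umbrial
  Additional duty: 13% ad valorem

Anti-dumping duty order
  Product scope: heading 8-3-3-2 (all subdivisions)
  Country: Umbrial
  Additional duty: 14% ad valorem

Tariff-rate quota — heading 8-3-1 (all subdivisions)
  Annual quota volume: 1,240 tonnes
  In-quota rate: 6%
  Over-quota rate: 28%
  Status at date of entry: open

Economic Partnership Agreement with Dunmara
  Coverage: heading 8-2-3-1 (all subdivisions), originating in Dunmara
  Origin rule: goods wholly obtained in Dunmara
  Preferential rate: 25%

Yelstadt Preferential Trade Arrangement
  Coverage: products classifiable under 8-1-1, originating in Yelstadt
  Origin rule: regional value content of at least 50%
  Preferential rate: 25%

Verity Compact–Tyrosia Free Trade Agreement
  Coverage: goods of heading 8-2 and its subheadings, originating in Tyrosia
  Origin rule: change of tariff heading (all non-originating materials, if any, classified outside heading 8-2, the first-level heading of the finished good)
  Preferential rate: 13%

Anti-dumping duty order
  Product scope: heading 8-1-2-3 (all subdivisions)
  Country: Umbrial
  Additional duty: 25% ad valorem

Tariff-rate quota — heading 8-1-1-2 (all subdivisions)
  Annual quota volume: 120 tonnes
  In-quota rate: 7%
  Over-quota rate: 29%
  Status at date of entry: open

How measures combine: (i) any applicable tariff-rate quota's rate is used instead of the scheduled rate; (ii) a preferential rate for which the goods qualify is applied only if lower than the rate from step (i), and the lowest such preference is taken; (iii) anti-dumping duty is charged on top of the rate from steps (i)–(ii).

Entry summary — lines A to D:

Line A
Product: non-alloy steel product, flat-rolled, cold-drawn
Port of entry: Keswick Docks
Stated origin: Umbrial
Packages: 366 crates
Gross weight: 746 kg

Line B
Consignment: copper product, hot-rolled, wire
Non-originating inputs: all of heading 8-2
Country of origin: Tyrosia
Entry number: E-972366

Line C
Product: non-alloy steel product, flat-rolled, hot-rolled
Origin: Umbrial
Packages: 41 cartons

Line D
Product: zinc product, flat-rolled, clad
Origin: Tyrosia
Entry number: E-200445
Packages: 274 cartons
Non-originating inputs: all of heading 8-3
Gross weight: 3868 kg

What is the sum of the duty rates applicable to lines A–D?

Line A: non-alloy steel → 8-3; flat-rolled → 8-3-2; cold-drawn → 8-3-2-2. Scheduled 22%. No special measure applies. → 22%.
Line B: copper → 8-1; wire → 8-1-1; hot-rolled → 8-1-1-1. Scheduled 27%. Tyrosia agreement on 8-2: 8-1-1-1 not covered. → 27%.
Line C: non-alloy steel → 8-3; flat-rolled → 8-3-2; hot-rolled → 8-3-2-3. Scheduled 11%. No special measure applies. → 11%.
Line D: zinc → 8-2; flat-rolled → 8-2-3; clad → 8-2-3-1. Scheduled 38%. Tyrosia agreement on 8-2: CTH met → 13% available; preferential 13%. → 13%.
Sum: 22% + 27% + 11% + 13% = 73%.

73%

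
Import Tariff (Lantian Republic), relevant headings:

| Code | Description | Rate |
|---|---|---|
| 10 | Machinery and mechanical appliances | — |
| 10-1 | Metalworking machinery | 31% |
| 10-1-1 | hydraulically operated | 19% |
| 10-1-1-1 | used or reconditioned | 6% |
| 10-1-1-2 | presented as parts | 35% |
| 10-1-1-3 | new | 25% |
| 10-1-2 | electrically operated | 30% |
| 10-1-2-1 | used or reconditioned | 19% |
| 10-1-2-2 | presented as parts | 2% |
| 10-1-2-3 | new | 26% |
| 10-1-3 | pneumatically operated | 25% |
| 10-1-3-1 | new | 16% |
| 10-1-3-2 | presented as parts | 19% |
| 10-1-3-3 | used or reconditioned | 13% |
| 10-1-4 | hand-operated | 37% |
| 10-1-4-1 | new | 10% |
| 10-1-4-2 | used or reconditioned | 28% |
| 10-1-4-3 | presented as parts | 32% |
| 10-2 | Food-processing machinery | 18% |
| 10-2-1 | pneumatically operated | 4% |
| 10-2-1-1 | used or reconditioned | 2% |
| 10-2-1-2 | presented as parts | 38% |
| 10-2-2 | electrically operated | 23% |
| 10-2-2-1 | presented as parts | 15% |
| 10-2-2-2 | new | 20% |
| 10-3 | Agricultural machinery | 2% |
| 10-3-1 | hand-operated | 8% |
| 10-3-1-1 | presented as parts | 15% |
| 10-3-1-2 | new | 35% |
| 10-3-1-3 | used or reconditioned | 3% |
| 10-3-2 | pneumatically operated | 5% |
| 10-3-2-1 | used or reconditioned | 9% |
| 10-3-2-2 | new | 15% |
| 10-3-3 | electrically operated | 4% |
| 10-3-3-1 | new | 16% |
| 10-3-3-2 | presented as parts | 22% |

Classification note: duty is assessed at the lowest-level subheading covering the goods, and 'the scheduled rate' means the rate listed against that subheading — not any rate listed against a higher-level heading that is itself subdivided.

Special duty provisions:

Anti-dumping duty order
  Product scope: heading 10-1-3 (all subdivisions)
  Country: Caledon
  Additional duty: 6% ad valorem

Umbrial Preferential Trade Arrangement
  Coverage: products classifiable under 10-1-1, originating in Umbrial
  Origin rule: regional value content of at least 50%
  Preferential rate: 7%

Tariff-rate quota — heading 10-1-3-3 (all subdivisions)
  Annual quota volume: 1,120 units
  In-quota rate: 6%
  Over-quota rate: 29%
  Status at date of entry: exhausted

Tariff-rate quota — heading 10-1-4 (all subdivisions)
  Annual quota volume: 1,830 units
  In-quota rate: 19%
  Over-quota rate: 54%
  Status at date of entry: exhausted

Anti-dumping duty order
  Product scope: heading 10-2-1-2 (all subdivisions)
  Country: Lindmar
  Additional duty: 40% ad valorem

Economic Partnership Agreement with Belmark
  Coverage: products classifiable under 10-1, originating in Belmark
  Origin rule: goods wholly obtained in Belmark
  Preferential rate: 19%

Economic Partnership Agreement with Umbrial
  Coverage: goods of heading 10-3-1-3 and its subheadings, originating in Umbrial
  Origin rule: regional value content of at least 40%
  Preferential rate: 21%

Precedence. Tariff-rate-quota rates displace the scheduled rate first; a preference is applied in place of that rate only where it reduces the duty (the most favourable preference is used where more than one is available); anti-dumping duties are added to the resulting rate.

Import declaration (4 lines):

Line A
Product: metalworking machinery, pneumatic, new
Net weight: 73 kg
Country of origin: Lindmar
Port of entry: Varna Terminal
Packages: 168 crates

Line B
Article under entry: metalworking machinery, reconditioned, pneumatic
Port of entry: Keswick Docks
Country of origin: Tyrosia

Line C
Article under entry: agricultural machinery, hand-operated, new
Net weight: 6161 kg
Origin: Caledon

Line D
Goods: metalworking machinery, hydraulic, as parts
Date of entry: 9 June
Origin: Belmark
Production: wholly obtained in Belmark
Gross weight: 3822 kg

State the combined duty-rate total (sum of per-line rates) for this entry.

Line A: metalworking → 10-1; pneumatic → 10-1-3; new → 10-1-3-1. Scheduled 16%. No special measure applies. → 16%.
Line B: metalworking → 10-1; pneumatic → 10-1-3; reconditioned → 10-1-3-3. Scheduled 13%. quota on 10-1-3-3 exhausted → over-quota 29%. → 29%.
Line C: agricultural → 10-3; hand-operated → 10-3-1; new → 10-3-1-2. Scheduled 35%. No special measure applies. → 35%.
Line D: metalworking → 10-1; hydraulic → 10-1-1; as parts → 10-1-1-2. Scheduled 35%. Belmark agreement on 10-1: wholly obtained → 19% available; preferential 19%. → 19%.
Sum: 16% + 29% + 35% + 19% = 99%.

99%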